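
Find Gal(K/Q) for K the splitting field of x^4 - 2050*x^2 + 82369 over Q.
Gal(K/Q) = Z/2Z (cyclic of order 2)

f factors as (x^2 - 41)(x^2 - 2009), so the splitting field is K = Q(sqrt(41), sqrt(2009)). The squarefree part of 41 is 41 and the squarefree part of 2009 is also 41, so sqrt(41) and sqrt(2009) are both rational multiples of sqrt(41). Hence Q(sqrt(41)) = Q(sqrt(2009)) = Q(sqrt(41)), and the splitting field collapses to a single degree-2 extension with Galois group Z/2Z.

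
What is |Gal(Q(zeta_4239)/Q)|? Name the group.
|Gal(Q(zeta_4239)/Q)| = phi(4239) = 2808; group ≅ (Z/4239Z)^* ≅ Z/18Z × Z/156Z

The n-th cyclotomic polynomial Φ_4239(x) is the minimal polynomial of zeta_4239 over Q and has degree phi(4239) = 2808. So Q(zeta_4239) is a degree-2808 Galois extension with Galois group (Z/4239Z)^*. By CRT, (Z/4239Z)^* ≅ (Z/27Z)^* × (Z/157Z)^*. Each prime-power unit group is (Z/27Z)^* ≅ Z/18Z; (Z/157Z)^* ≅ Z/156Z. Hence Gal(Q(zeta_4239)/Q) ≅ Z/18Z × Z/156Z.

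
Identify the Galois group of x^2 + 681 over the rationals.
Gal(K/Q) = Z/2Z (cyclic of order 2)

x^2 + 681 is irreducible over Q since -681 is not a rational square. The splitting field Q(sqrt(-681)) has degree 2 over Q, and its unique nontrivial automorphism is sqrt(-681) ↦ -sqrt(-681). Hence Gal(Q(sqrt(-681))/Q) = Z/2Z.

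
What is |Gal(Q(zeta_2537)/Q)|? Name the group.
|Gal(Q(zeta_2537)/Q)| = phi(2537) = 2436; group ≅ (Z/2537Z)^* ≅ Z/42Z × Z/58Z

The n-th cyclotomic polynomial Φ_2537(x) is the minimal polynomial of zeta_2537 over Q and has degree phi(2537) = 2436. So Q(zeta_2537) is a degree-2436 Galois extension with Galois group (Z/2537Z)^*. By CRT, (Z/2537Z)^* ≅ (Z/43Z)^* × (Z/59Z)^*. Each prime-power unit group is (Z/43Z)^* ≅ Z/42Z; (Z/59Z)^* ≅ Z/58Z. Hence Gal(Q(zeta_2537)/Q) ≅ Z/42Z × Z/58Z.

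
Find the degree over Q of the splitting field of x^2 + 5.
[K:Q] = 2

The discriminant of x^2 + (0)*x + (5) is b^2 - 4c = 0 - (20) = -20. Since -20 is not a perfect square in Q, the polynomial is irreducible over Q. Its two roots generate a degree-2 extension, so [K:Q] = 2.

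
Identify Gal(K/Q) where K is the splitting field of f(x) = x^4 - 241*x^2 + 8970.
Gal(K/Q) = V_4 (Klein four-group, Z/2Z × Z/2Z)

f factors as (x^2 - 195)(x^2 - 46), so the splitting field is K = Q(sqrt(195), sqrt(46)). The elements 195, 46, 8970 are all non-squares in Q, so sqrt(195) and sqrt(46) generate independent quadratic extensions. Thus [K:Q] = 4 and Gal(K/Q) is generated by the two order-2 automorphisms sqrt(195) ↦ -sqrt(195) and sqrt(46) ↦ -sqrt(46), giving V_4.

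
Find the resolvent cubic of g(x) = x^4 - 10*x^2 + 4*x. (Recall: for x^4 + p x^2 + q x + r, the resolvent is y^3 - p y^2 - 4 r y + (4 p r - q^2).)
h(y) = y^3 + 10*y^2 - 16

Identify coefficients: p = -10, q = 4, r = 0.
Plug into h(y) = y^3 - p y^2 - 4 r y + (4 p r - q^2):
  h(y) = y^3 - (-10) y^2 - 4*(0) y + (4*(-10)*(0) - (4)^2)
       = y^3 + (10) y^2 + (0) y + (-16).
Simplifying: h(y) = y^3 + 10*y^2 - 16.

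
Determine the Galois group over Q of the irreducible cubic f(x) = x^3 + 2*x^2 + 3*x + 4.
Gal(K/Q) = S_3 (symmetric group of order 6)

Compute the discriminant of x^3 + (2)*x^2 + (3)*x + (4): Δ = -200. Since Δ is not a rational square, the Galois group is not contained in A_3; it must be the full S_3 (irreducibility of the cubic rules out anything smaller).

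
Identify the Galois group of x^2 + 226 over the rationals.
Gal(K/Q) = Z/2Z (cyclic of order 2)

x^2 + 226 is irreducible over Q since -226 is not a rational square. The splitting field Q(sqrt(-226)) has degree 2 over Q, and its unique nontrivial automorphism is sqrt(-226) ↦ -sqrt(-226). Hence Gal(Q(sqrt(-226))/Q) = Z/2Z.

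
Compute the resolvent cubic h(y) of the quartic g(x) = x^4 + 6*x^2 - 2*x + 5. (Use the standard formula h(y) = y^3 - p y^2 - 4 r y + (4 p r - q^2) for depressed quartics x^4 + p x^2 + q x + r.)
h(y) = y^3 - 6*y^2 - 20*y + 116

Identify coefficients: p = 6, q = -2, r = 5.
Plug into h(y) = y^3 - p y^2 - 4 r y + (4 p r - q^2):
  h(y) = y^3 - (6) y^2 - 4*(5) y + (4*(6)*(5) - (-2)^2)
       = y^3 + (-6) y^2 + (-20) y + (116).
Simplifying: h(y) = y^3 - 6*y^2 - 20*y + 116.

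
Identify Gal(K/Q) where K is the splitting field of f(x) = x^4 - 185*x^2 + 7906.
Gal(K/Q) = V_4 (Klein four-group, Z/2Z × Z/2Z)

f factors as (x^2 - 118)(x^2 - 67), so the splitting field is K = Q(sqrt(118), sqrt(67)). The elements 118, 67, 7906 are all non-squares in Q, so sqrt(118) and sqrt(67) generate independent quadratic extensions. Thus [K:Q] = 4 and Gal(K/Q) is generated by the two order-2 automorphisms sqrt(118) ↦ -sqrt(118) and sqrt(67) ↦ -sqrt(67), giving V_4.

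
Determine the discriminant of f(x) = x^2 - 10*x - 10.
Δ = 140

For a quadratic a x^2 + b x + c the discriminant is Δ = b^2 - 4ac = (-10)^2 - 4*(1)*(-10) = 100 - (-40) = 140.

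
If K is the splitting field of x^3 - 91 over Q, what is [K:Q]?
[K:Q] = 6

x^3 - 91 has one real root r = 91^(1/3) and two complex roots r*zeta_3, r*zeta_3^2 where zeta_3 = e^(2*pi*i/3). The splitting field is Q(r, zeta_3). [Q(r):Q] = 3 and [Q(zeta_3):Q] = 2 with gcd = 1, so [Q(r, zeta_3):Q] = 3 * 2 = 6.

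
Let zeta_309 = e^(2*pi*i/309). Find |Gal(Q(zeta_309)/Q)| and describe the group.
|Gal(Q(zeta_309)/Q)| = phi(309) = 204; group ≅ (Z/309Z)^* ≅ Z/2Z × Z/102Z

The n-th cyclotomic polynomial Φ_309(x) is the minimal polynomial of zeta_309 over Q and has degree phi(309) = 204. So Q(zeta_309) is a degree-204 Galois extension with Galois group (Z/309Z)^*. By CRT, (Z/309Z)^* ≅ (Z/3Z)^* × (Z/103Z)^*. Each prime-power unit group is (Z/3Z)^* ≅ Z/2Z; (Z/103Z)^* ≅ Z/102Z. Hence Gal(Q(zeta_309)/Q) ≅ Z/2Z × Z/102Z.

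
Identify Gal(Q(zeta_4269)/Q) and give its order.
|Gal(Q(zeta_4269)/Q)| = phi(4269) = 2844; group ≅ (Z/4269Z)^* ≅ Z/2Z × Z/1422Z

The n-th cyclotomic polynomial Φ_4269(x) is the minimal polynomial of zeta_4269 over Q and has degree phi(4269) = 2844. So Q(zeta_4269) is a degree-2844 Galois extension with Galois group (Z/4269Z)^*. By CRT, (Z/4269Z)^* ≅ (Z/3Z)^* × (Z/1423Z)^*. Each prime-power unit group is (Z/3Z)^* ≅ Z/2Z; (Z/1423Z)^* ≅ Z/1422Z. Hence Gal(Q(zeta_4269)/Q) ≅ Z/2Z × Z/1422Z.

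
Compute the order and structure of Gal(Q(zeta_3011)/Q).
|Gal(Q(zeta_3011)/Q)| = phi(3011) = 3010; group ≅ (Z/3011Z)^* ≅ Z/3010Z

The n-th cyclotomic polynomial Φ_3011(x) is the minimal polynomial of zeta_3011 over Q and has degree phi(3011) = 3010. So Q(zeta_3011) is a degree-3010 Galois extension with Galois group (Z/3011Z)^*. (Z/3011Z)^* is cyclic since 3011 is an odd prime power (or 4). Hence Gal(Q(zeta_3011)/Q) ≅ Z/3010Z.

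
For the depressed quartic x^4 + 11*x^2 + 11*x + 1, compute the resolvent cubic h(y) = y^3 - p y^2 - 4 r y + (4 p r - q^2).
h(y) = y^3 - 11*y^2 - 4*y - 77

Identify coefficients: p = 11, q = 11, r = 1.
Plug into h(y) = y^3 - p y^2 - 4 r y + (4 p r - q^2):
  h(y) = y^3 - (11) y^2 - 4*(1) y + (4*(11)*(1) - (11)^2)
       = y^3 + (-11) y^2 + (-4) y + (-77).
Simplifying: h(y) = y^3 - 11*y^2 - 4*y - 77.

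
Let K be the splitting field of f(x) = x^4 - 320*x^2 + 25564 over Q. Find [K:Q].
[K:Q] = 4

f factors as (x^2 - 166)(x^2 - 154); the splitting field is K = Q(sqrt(166), sqrt(154)). Since 166, 154, and 25564 are all non-squares in Q, the three subfields Q(sqrt(166)), Q(sqrt(154)), Q(sqrt(25564)) are distinct degree-2 extensions, so [K:Q] = 4 (Klein four Galois group).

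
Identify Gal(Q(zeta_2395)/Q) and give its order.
|Gal(Q(zeta_2395)/Q)| = phi(2395) = 1912; group ≅ (Z/2395Z)^* ≅ Z/4Z × Z/478Z

The n-th cyclotomic polynomial Φ_2395(x) is the minimal polynomial of zeta_2395 over Q and has degree phi(2395) = 1912. So Q(zeta_2395) is a degree-1912 Galois extension with Galois group (Z/2395Z)^*. By CRT, (Z/2395Z)^* ≅ (Z/5Z)^* × (Z/479Z)^*. Each prime-power unit group is (Z/5Z)^* ≅ Z/4Z; (Z/479Z)^* ≅ Z/478Z. Hence Gal(Q(zeta_2395)/Q) ≅ Z/4Z × Z/478Z.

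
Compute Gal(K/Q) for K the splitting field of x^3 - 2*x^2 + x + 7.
Gal(K/Q) = S_3 (symmetric group of order 6)

Compute the discriminant of x^3 + (-2)*x^2 + (1)*x + (7): Δ = -1351. Since Δ is not a rational square, the Galois group is not contained in A_3; it must be the full S_3 (irreducibility of the cubic rules out anything smaller).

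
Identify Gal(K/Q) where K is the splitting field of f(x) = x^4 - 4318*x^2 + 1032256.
Gal(K/Q) = Z/2Z (cyclic of order 2)

f factors as (x^2 - 254)(x^2 - 4064), so the splitting field is K = Q(sqrt(254), sqrt(4064)). The squarefree part of 254 is 254 and the squarefree part of 4064 is also 254, so sqrt(254) and sqrt(4064) are both rational multiples of sqrt(254). Hence Q(sqrt(254)) = Q(sqrt(4064)) = Q(sqrt(254)), and the splitting field collapses to a single degree-2 extension with Galois group Z/2Z.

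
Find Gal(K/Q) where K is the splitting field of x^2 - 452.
Gal(K/Q) = Z/2Z (cyclic of order 2)

x^2 - 452 is irreducible over Q since 452 is not a rational square. The splitting field Q(sqrt(452)) has degree 2 over Q, and its unique nontrivial automorphism is sqrt(452) ↦ -sqrt(452). Hence Gal(Q(sqrt(452))/Q) = Z/2Z.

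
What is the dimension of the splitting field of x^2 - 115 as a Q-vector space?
[K:Q] = 2

The polynomial x^2 - 115 is irreducible over Q since 115 is not a perfect square. Its splitting field is Q(sqrt(115)), which has degree 2 over Q.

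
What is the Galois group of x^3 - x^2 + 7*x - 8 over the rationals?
Gal(K/Q) = S_3 (symmetric group of order 6)

Compute the discriminant of x^3 + (-1)*x^2 + (7)*x + (-8): Δ = -2075. Since Δ is not a rational square, the Galois group is not contained in A_3; it must be the full S_3 (irreducibility of the cubic rules out anything smaller).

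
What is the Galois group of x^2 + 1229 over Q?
Gal(K/Q) = Z/2Z (cyclic of order 2)

x^2 + 1229 is irreducible over Q since -1229 is not a rational square. The splitting field Q(sqrt(-1229)) has degree 2 over Q, and its unique nontrivial automorphism is sqrt(-1229) ↦ -sqrt(-1229). Hence Gal(Q(sqrt(-1229))/Q) = Z/2Z.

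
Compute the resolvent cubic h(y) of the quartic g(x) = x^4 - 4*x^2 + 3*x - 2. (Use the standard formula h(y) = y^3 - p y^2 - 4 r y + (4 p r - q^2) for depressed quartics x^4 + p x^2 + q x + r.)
h(y) = y^3 + 4*y^2 + 8*y + 23

Identify coefficients: p = -4, q = 3, r = -2.
Plug into h(y) = y^3 - p y^2 - 4 r y + (4 p r - q^2):
  h(y) = y^3 - (-4) y^2 - 4*(-2) y + (4*(-4)*(-2) - (3)^2)
       = y^3 + (4) y^2 + (8) y + (23).
Simplifying: h(y) = y^3 + 4*y^2 + 8*y + 23.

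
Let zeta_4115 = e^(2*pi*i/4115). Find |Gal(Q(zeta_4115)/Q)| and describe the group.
|Gal(Q(zeta_4115)/Q)| = phi(4115) = 3288; group ≅ (Z/4115Z)^* ≅ Z/4Z × Z/822Z

The n-th cyclotomic polynomial Φ_4115(x) is the minimal polynomial of zeta_4115 over Q and has degree phi(4115) = 3288. So Q(zeta_4115) is a degree-3288 Galois extension with Galois group (Z/4115Z)^*. By CRT, (Z/4115Z)^* ≅ (Z/5Z)^* × (Z/823Z)^*. Each prime-power unit group is (Z/5Z)^* ≅ Z/4Z; (Z/823Z)^* ≅ Z/822Z. Hence Gal(Q(zeta_4115)/Q) ≅ Z/4Z × Z/822Z.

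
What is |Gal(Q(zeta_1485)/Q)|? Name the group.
|Gal(Q(zeta_1485)/Q)| = phi(1485) = 720; group ≅ (Z/1485Z)^* ≅ Z/4Z × Z/10Z × Z/18Z

The n-th cyclotomic polynomial Φ_1485(x) is the minimal polynomial of zeta_1485 over Q and has degree phi(1485) = 720. So Q(zeta_1485) is a degree-720 Galois extension with Galois group (Z/1485Z)^*. By CRT, (Z/1485Z)^* ≅ (Z/27Z)^* × (Z/5Z)^* × (Z/11Z)^*. Each prime-power unit group is (Z/27Z)^* ≅ Z/18Z; (Z/5Z)^* ≅ Z/4Z; (Z/11Z)^* ≅ Z/10Z. Hence Gal(Q(zeta_1485)/Q) ≅ Z/4Z × Z/10Z × Z/18Z.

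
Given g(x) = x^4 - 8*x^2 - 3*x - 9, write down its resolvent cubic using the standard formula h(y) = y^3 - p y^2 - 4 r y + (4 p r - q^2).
h(y) = y^3 + 8*y^2 + 36*y + 279

Identify coefficients: p = -8, q = -3, r = -9.
Plug into h(y) = y^3 - p y^2 - 4 r y + (4 p r - q^2):
  h(y) = y^3 - (-8) y^2 - 4*(-9) y + (4*(-8)*(-9) - (-3)^2)
       = y^3 + (8) y^2 + (36) y + (279).
Simplifying: h(y) = y^3 + 8*y^2 + 36*y + 279.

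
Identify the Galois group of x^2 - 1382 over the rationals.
Gal(K/Q) = Z/2Z (cyclic of order 2)

x^2 - 1382 is irreducible over Q since 1382 is not a rational square. The splitting field Q(sqrt(1382)) has degree 2 over Q, and its unique nontrivial automorphism is sqrt(1382) ↦ -sqrt(1382). Hence Gal(Q(sqrt(1382))/Q) = Z/2Z.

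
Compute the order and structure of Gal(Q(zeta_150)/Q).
|Gal(Q(zeta_150)/Q)| = phi(150) = 40; group ≅ (Z/150Z)^* ≅ Z/2Z × Z/20Z

The n-th cyclotomic polynomial Φ_150(x) is the minimal polynomial of zeta_150 over Q and has degree phi(150) = 40. So Q(zeta_150) is a degree-40 Galois extension with Galois group (Z/150Z)^*. By CRT, (Z/150Z)^* ≅ (Z/2Z)^* × (Z/3Z)^* × (Z/25Z)^*. Each prime-power unit group is (Z/2Z)^* ≅ trivial group (order 1); (Z/3Z)^* ≅ Z/2Z; (Z/25Z)^* ≅ Z/20Z. Hence Gal(Q(zeta_150)/Q) ≅ Z/2Z × Z/20Z.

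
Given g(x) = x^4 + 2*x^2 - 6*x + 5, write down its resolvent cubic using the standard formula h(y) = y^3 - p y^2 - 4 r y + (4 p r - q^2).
h(y) = y^3 - 2*y^2 - 20*y + 4

Identify coefficients: p = 2, q = -6, r = 5.
Plug into h(y) = y^3 - p y^2 - 4 r y + (4 p r - q^2):
  h(y) = y^3 - (2) y^2 - 4*(5) y + (4*(2)*(5) - (-6)^2)
       = y^3 + (-2) y^2 + (-20) y + (4).
Simplifying: h(y) = y^3 - 2*y^2 - 20*y + 4.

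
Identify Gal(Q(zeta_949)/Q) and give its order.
|Gal(Q(zeta_949)/Q)| = phi(949) = 864; group ≅ (Z/949Z)^* ≅ Z/12Z × Z/72Z

The n-th cyclotomic polynomial Φ_949(x) is the minimal polynomial of zeta_949 over Q and has degree phi(949) = 864. So Q(zeta_949) is a degree-864 Galois extension with Galois group (Z/949Z)^*. By CRT, (Z/949Z)^* ≅ (Z/13Z)^* × (Z/73Z)^*. Each prime-power unit group is (Z/13Z)^* ≅ Z/12Z; (Z/73Z)^* ≅ Z/72Z. Hence Gal(Q(zeta_949)/Q) ≅ Z/12Z × Z/72Z.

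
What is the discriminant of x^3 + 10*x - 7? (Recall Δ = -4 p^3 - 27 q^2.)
Δ = -5323

For a depressed cubic x^3 + p x + q the discriminant is Δ = -4 p^3 - 27 q^2 = -4*(10)^3 - 27*(-7)^2 = -4000 - 1323 = -5323.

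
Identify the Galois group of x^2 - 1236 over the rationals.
Gal(K/Q) = Z/2Z (cyclic of order 2)

x^2 - 1236 is irreducible over Q since 1236 is not a rational square. The splitting field Q(sqrt(1236)) has degree 2 over Q, and its unique nontrivial automorphism is sqrt(1236) ↦ -sqrt(1236). Hence Gal(Q(sqrt(1236))/Q) = Z/2Z.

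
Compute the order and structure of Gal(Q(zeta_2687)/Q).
|Gal(Q(zeta_2687)/Q)| = phi(2687) = 2686; group ≅ (Z/2687Z)^* ≅ Z/2686Z

The n-th cyclotomic polynomial Φ_2687(x) is the minimal polynomial of zeta_2687 over Q and has degree phi(2687) = 2686. So Q(zeta_2687) is a degree-2686 Galois extension with Galois group (Z/2687Z)^*. (Z/2687Z)^* is cyclic since 2687 is an odd prime power (or 4). Hence Gal(Q(zeta_2687)/Q) ≅ Z/2686Z.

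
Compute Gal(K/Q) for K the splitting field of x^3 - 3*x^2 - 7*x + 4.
Gal(K/Q) = S_3 (symmetric group of order 6)

Compute the discriminant of x^3 + (-3)*x^2 + (-7)*x + (4): Δ = 3325. Since Δ is not a rational square, the Galois group is not contained in A_3; it must be the full S_3 (irreducibility of the cubic rules out anything smaller).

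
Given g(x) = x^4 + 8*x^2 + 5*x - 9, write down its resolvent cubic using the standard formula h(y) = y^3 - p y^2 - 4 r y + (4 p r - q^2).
h(y) = y^3 - 8*y^2 + 36*y - 313

Identify coefficients: p = 8, q = 5, r = -9.
Plug into h(y) = y^3 - p y^2 - 4 r y + (4 p r - q^2):
  h(y) = y^3 - (8) y^2 - 4*(-9) y + (4*(8)*(-9) - (5)^2)
       = y^3 + (-8) y^2 + (36) y + (-313).
Simplifying: h(y) = y^3 - 8*y^2 + 36*y - 313.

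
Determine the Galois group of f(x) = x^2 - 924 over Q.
Gal(K/Q) = Z/2Z (cyclic of order 2)

x^2 - 924 is irreducible over Q since 924 is not a rational square. The splitting field Q(sqrt(924)) has degree 2 over Q, and its unique nontrivial automorphism is sqrt(924) ↦ -sqrt(924). Hence Gal(Q(sqrt(924))/Q) = Z/2Z.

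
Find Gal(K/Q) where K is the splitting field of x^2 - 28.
Gal(K/Q) = Z/2Z (cyclic of order 2)

x^2 - 28 is irreducible over Q since 28 is not a rational square. The splitting field Q(sqrt(28)) has degree 2 over Q, and its unique nontrivial automorphism is sqrt(28) ↦ -sqrt(28). Hence Gal(Q(sqrt(28))/Q) = Z/2Z.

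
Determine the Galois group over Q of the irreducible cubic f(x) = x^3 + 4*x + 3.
Gal(K/Q) = S_3 (symmetric group of order 6)

Compute the discriminant of x^3 + (0)*x^2 + (4)*x + (3): Δ = -499. Since Δ is not a rational square, the Galois group is not contained in A_3; it must be the full S_3 (irreducibility of the cubic rules out anything smaller).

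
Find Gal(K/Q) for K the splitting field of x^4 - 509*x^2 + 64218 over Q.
Gal(K/Q) = V_4 (Klein four-group, Z/2Z × Z/2Z)

f factors as (x^2 - 278)(x^2 - 231), so the splitting field is K = Q(sqrt(278), sqrt(231)). The elements 278, 231, 64218 are all non-squares in Q, so sqrt(278) and sqrt(231) generate independent quadratic extensions. Thus [K:Q] = 4 and Gal(K/Q) is generated by the two order-2 automorphisms sqrt(278) ↦ -sqrt(278) and sqrt(231) ↦ -sqrt(231), giving V_4.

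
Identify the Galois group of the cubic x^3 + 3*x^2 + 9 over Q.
Gal(K/Q) = S_3 (symmetric group of order 6)

Compute the discriminant of x^3 + (3)*x^2 + (0)*x + (9): Δ = -3159. Since Δ is not a rational square, the Galois group is not contained in A_3; it must be the full S_3 (irreducibility of the cubic rules out anything smaller).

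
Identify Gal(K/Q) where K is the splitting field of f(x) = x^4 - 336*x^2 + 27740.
Gal(K/Q) = V_4 (Klein four-group, Z/2Z × Z/2Z)

f factors as (x^2 - 146)(x^2 - 190), so the splitting field is K = Q(sqrt(146), sqrt(190)). The elements 146, 190, 27740 are all non-squares in Q, so sqrt(146) and sqrt(190) generate independent quadratic extensions. Thus [K:Q] = 4 and Gal(K/Q) is generated by the two order-2 automorphisms sqrt(146) ↦ -sqrt(146) and sqrt(190) ↦ -sqrt(190), giving V_4.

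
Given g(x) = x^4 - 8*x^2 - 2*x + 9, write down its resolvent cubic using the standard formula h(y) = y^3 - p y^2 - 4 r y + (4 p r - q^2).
h(y) = y^3 + 8*y^2 - 36*y - 292

Identify coefficients: p = -8, q = -2, r = 9.
Plug into h(y) = y^3 - p y^2 - 4 r y + (4 p r - q^2):
  h(y) = y^3 - (-8) y^2 - 4*(9) y + (4*(-8)*(9) - (-2)^2)
       = y^3 + (8) y^2 + (-36) y + (-292).
Simplifying: h(y) = y^3 + 8*y^2 - 36*y - 292.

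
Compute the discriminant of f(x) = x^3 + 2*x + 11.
Δ = -3299

For a depressed cubic x^3 + p x + q the discriminant is Δ = -4 p^3 - 27 q^2 = -4*(2)^3 - 27*(11)^2 = -32 - 3267 = -3299.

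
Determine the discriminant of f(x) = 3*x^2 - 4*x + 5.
Δ = -44

For a quadratic a x^2 + b x + c the discriminant is Δ = b^2 - 4ac = (-4)^2 - 4*(3)*(5) = 16 - (60) = -44.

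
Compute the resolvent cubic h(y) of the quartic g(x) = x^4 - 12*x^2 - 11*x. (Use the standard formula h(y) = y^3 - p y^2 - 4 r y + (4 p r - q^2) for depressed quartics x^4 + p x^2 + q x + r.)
h(y) = y^3 + 12*y^2 - 121

Identify coefficients: p = -12, q = -11, r = 0.
Plug into h(y) = y^3 - p y^2 - 4 r y + (4 p r - q^2):
  h(y) = y^3 - (-12) y^2 - 4*(0) y + (4*(-12)*(0) - (-11)^2)
       = y^3 + (12) y^2 + (0) y + (-121).
Simplifying: h(y) = y^3 + 12*y^2 - 121.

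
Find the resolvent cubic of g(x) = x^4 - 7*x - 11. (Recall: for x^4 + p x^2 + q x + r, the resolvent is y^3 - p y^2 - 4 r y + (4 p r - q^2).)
h(y) = y^3 + 44*y - 49

Identify coefficients: p = 0, q = -7, r = -11.
Plug into h(y) = y^3 - p y^2 - 4 r y + (4 p r - q^2):
  h(y) = y^3 - (0) y^2 - 4*(-11) y + (4*(0)*(-11) - (-7)^2)
       = y^3 + (0) y^2 + (44) y + (-49).
Simplifying: h(y) = y^3 + 44*y - 49.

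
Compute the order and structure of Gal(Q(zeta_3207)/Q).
|Gal(Q(zeta_3207)/Q)| = phi(3207) = 2136; group ≅ (Z/3207Z)^* ≅ Z/2Z × Z/1068Z

The n-th cyclotomic polynomial Φ_3207(x) is the minimal polynomial of zeta_3207 over Q and has degree phi(3207) = 2136. So Q(zeta_3207) is a degree-2136 Galois extension with Galois group (Z/3207Z)^*. By CRT, (Z/3207Z)^* ≅ (Z/3Z)^* × (Z/1069Z)^*. Each prime-power unit group is (Z/3Z)^* ≅ Z/2Z; (Z/1069Z)^* ≅ Z/1068Z. Hence Gal(Q(zeta_3207)/Q) ≅ Z/2Z × Z/1068Z.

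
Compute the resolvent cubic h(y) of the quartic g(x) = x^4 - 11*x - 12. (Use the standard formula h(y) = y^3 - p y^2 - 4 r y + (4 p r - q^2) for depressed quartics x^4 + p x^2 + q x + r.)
h(y) = y^3 + 48*y - 121

Identify coefficients: p = 0, q = -11, r = -12.
Plug into h(y) = y^3 - p y^2 - 4 r y + (4 p r - q^2):
  h(y) = y^3 - (0) y^2 - 4*(-12) y + (4*(0)*(-12) - (-11)^2)
       = y^3 + (0) y^2 + (48) y + (-121).
Simplifying: h(y) = y^3 + 48*y - 121.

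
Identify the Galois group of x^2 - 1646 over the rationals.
Gal(K/Q) = Z/2Z (cyclic of order 2)

x^2 - 1646 is irreducible over Q since 1646 is not a rational square. The splitting field Q(sqrt(1646)) has degree 2 over Q, and its unique nontrivial automorphism is sqrt(1646) ↦ -sqrt(1646). Hence Gal(Q(sqrt(1646))/Q) = Z/2Z.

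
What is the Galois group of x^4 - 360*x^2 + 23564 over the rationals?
Gal(K/Q) = V_4 (Klein four-group, Z/2Z × Z/2Z)

f factors as (x^2 - 86)(x^2 - 274), so the splitting field is K = Q(sqrt(86), sqrt(274)). The elements 86, 274, 23564 are all non-squares in Q, so sqrt(86) and sqrt(274) generate independent quadratic extensions. Thus [K:Q] = 4 and Gal(K/Q) is generated by the two order-2 automorphisms sqrt(86) ↦ -sqrt(86) and sqrt(274) ↦ -sqrt(274), giving V_4.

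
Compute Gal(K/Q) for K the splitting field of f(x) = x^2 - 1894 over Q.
Gal(K/Q) = Z/2Z (cyclic of order 2)

x^2 - 1894 is irreducible over Q since 1894 is not a rational square. The splitting field Q(sqrt(1894)) has degree 2 over Q, and its unique nontrivial automorphism is sqrt(1894) ↦ -sqrt(1894). Hence Gal(Q(sqrt(1894))/Q) = Z/2Z.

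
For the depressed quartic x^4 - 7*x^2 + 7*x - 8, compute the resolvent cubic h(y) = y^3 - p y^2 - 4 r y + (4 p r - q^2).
h(y) = y^3 + 7*y^2 + 32*y + 175

Identify coefficients: p = -7, q = 7, r = -8.
Plug into h(y) = y^3 - p y^2 - 4 r y + (4 p r - q^2):
  h(y) = y^3 - (-7) y^2 - 4*(-8) y + (4*(-7)*(-8) - (7)^2)
       = y^3 + (7) y^2 + (32) y + (175).
Simplifying: h(y) = y^3 + 7*y^2 + 32*y + 175.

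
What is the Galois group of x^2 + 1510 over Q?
Gal(K/Q) = Z/2Z (cyclic of order 2)

x^2 + 1510 is irreducible over Q since -1510 is not a rational square. The splitting field Q(sqrt(-1510)) has degree 2 over Q, and its unique nontrivial automorphism is sqrt(-1510) ↦ -sqrt(-1510). Hence Gal(Q(sqrt(-1510))/Q) = Z/2Z.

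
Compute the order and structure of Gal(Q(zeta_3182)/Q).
|Gal(Q(zeta_3182)/Q)| = phi(3182) = 1512; group ≅ (Z/3182Z)^* ≅ Z/36Z × Z/42Z

The n-th cyclotomic polynomial Φ_3182(x) is the minimal polynomial of zeta_3182 over Q and has degree phi(3182) = 1512. So Q(zeta_3182) is a degree-1512 Galois extension with Galois group (Z/3182Z)^*. By CRT, (Z/3182Z)^* ≅ (Z/2Z)^* × (Z/37Z)^* × (Z/43Z)^*. Each prime-power unit group is (Z/2Z)^* ≅ trivial group (order 1); (Z/37Z)^* ≅ Z/36Z; (Z/43Z)^* ≅ Z/42Z. Hence Gal(Q(zeta_3182)/Q) ≅ Z/36Z × Z/42Z.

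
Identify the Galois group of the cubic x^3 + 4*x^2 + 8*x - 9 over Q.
Gal(K/Q) = S_3 (symmetric group of order 6)

Compute the discriminant of x^3 + (4)*x^2 + (8)*x + (-9): Δ = -6091. Since Δ is not a rational square, the Galois group is not contained in A_3; it must be the full S_3 (irreducibility of the cubic rules out anything smaller).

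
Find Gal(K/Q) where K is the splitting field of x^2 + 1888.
Gal(K/Q) = Z/2Z (cyclic of order 2)

x^2 + 1888 is irreducible over Q since -1888 is not a rational square. The splitting field Q(sqrt(-1888)) has degree 2 over Q, and its unique nontrivial automorphism is sqrt(-1888) ↦ -sqrt(-1888). Hence Gal(Q(sqrt(-1888))/Q) = Z/2Z.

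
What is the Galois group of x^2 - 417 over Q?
Gal(K/Q) = Z/2Z (cyclic of order 2)

x^2 - 417 is irreducible over Q since 417 is not a rational square. The splitting field Q(sqrt(417)) has degree 2 over Q, and its unique nontrivial automorphism is sqrt(417) ↦ -sqrt(417). Hence Gal(Q(sqrt(417))/Q) = Z/2Z.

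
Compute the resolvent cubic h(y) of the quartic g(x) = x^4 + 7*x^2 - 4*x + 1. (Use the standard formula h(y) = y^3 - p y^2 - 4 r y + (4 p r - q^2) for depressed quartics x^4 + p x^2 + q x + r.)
h(y) = y^3 - 7*y^2 - 4*y + 12

Identify coefficients: p = 7, q = -4, r = 1.
Plug into h(y) = y^3 - p y^2 - 4 r y + (4 p r - q^2):
  h(y) = y^3 - (7) y^2 - 4*(1) y + (4*(7)*(1) - (-4)^2)
       = y^3 + (-7) y^2 + (-4) y + (12).
Simplifying: h(y) = y^3 - 7*y^2 - 4*y + 12.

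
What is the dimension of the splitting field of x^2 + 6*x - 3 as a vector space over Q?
[K:Q] = 2

The discriminant of x^2 + (6)*x + (-3) is b^2 - 4c = 36 - (-12) = 48. Since 48 is not a perfect square in Q, the polynomial is irreducible over Q. Its two roots generate a degree-2 extension, so [K:Q] = 2.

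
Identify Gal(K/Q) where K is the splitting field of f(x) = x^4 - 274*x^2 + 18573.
Gal(K/Q) = V_4 (Klein four-group, Z/2Z × Z/2Z)

f factors as (x^2 - 151)(x^2 - 123), so the splitting field is K = Q(sqrt(151), sqrt(123)). The elements 151, 123, 18573 are all non-squares in Q, so sqrt(151) and sqrt(123) generate independent quadratic extensions. Thus [K:Q] = 4 and Gal(K/Q) is generated by the two order-2 automorphisms sqrt(151) ↦ -sqrt(151) and sqrt(123) ↦ -sqrt(123), giving V_4.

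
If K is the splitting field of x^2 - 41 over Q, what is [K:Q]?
[K:Q] = 2

The polynomial x^2 - 41 is irreducible over Q since 41 is not a perfect square. Its splitting field is Q(sqrt(41)), which has degree 2 over Q.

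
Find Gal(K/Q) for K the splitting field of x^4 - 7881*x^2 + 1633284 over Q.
Gal(K/Q) = Z/2Z (cyclic of order 2)

f factors as (x^2 - 7668)(x^2 - 213), so the splitting field is K = Q(sqrt(7668), sqrt(213)). The squarefree part of 7668 is 213 and the squarefree part of 213 is also 213, so sqrt(7668) and sqrt(213) are both rational multiples of sqrt(213). Hence Q(sqrt(7668)) = Q(sqrt(213)) = Q(sqrt(213)), and the splitting field collapses to a single degree-2 extension with Galois group Z/2Z.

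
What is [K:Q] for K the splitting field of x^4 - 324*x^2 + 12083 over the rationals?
[K:Q] = 4

f factors as (x^2 - 281)(x^2 - 43); the splitting field is K = Q(sqrt(281), sqrt(43)). Since 281, 43, and 12083 are all non-squares in Q, the three subfields Q(sqrt(281)), Q(sqrt(43)), Q(sqrt(12083)) are distinct degree-2 extensions, so [K:Q] = 4 (Klein four Galois group).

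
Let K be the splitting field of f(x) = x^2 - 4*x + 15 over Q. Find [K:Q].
[K:Q] = 2

The discriminant of x^2 + (-4)*x + (15) is b^2 - 4c = 16 - (60) = -44. Since -44 is not a perfect square in Q, the polynomial is irreducible over Q. Its two roots generate a degree-2 extension, so [K:Q] = 2.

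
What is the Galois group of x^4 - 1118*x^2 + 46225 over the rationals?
Gal(K/Q) = Z/2Z (cyclic of order 2)

f factors as (x^2 - 43)(x^2 - 1075), so the splitting field is K = Q(sqrt(43), sqrt(1075)). The squarefree part of 43 is 43 and the squarefree part of 1075 is also 43, so sqrt(43) and sqrt(1075) are both rational multiples of sqrt(43). Hence Q(sqrt(43)) = Q(sqrt(1075)) = Q(sqrt(43)), and the splitting field collapses to a single degree-2 extension with Galois group Z/2Z.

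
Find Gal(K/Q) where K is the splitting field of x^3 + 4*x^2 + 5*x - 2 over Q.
Gal(K/Q) = S_3 (symmetric group of order 6)

Compute the discriminant of x^3 + (4)*x^2 + (5)*x + (-2): Δ = -416. Since Δ is not a rational square, the Galois group is not contained in A_3; it must be the full S_3 (irreducibility of the cubic rules out anything smaller).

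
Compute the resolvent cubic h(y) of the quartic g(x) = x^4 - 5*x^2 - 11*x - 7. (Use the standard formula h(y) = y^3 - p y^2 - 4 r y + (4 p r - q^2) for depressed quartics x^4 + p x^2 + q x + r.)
h(y) = y^3 + 5*y^2 + 28*y + 19

Identify coefficients: p = -5, q = -11, r = -7.
Plug into h(y) = y^3 - p y^2 - 4 r y + (4 p r - q^2):
  h(y) = y^3 - (-5) y^2 - 4*(-7) y + (4*(-5)*(-7) - (-11)^2)
       = y^3 + (5) y^2 + (28) y + (19).
Simplifying: h(y) = y^3 + 5*y^2 + 28*y + 19.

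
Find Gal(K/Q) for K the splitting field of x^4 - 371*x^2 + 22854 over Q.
Gal(K/Q) = V_4 (Klein four-group, Z/2Z × Z/2Z)

f factors as (x^2 - 293)(x^2 - 78), so the splitting field is K = Q(sqrt(293), sqrt(78)). The elements 293, 78, 22854 are all non-squares in Q, so sqrt(293) and sqrt(78) generate independent quadratic extensions. Thus [K:Q] = 4 and Gal(K/Q) is generated by the two order-2 automorphisms sqrt(293) ↦ -sqrt(293) and sqrt(78) ↦ -sqrt(78), giving V_4.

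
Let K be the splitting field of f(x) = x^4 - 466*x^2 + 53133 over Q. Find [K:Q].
[K:Q] = 4

f factors as (x^2 - 267)(x^2 - 199); the splitting field is K = Q(sqrt(267), sqrt(199)). Since 267, 199, and 53133 are all non-squares in Q, the three subfields Q(sqrt(267)), Q(sqrt(199)), Q(sqrt(53133)) are distinct degree-2 extensions, so [K:Q] = 4 (Klein four Galois group).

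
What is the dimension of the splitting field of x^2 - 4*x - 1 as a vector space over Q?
[K:Q] = 2

The discriminant of x^2 + (-4)*x + (-1) is b^2 - 4c = 16 - (-4) = 20. Since 20 is not a perfect square in Q, the polynomial is irreducible over Q. Its two roots generate a degree-2 extension, so [K:Q] = 2.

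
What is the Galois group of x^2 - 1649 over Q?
Gal(K/Q) = Z/2Z (cyclic of order 2)

x^2 - 1649 is irreducible over Q since 1649 is not a rational square. The splitting field Q(sqrt(1649)) has degree 2 over Q, and its unique nontrivial automorphism is sqrt(1649) ↦ -sqrt(1649). Hence Gal(Q(sqrt(1649))/Q) = Z/2Z.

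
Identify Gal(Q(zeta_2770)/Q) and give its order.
|Gal(Q(zeta_2770)/Q)| = phi(2770) = 1104; group ≅ (Z/2770Z)^* ≅ Z/4Z × Z/276Z

The n-th cyclotomic polynomial Φ_2770(x) is the minimal polynomial of zeta_2770 over Q and has degree phi(2770) = 1104. So Q(zeta_2770) is a degree-1104 Galois extension with Galois group (Z/2770Z)^*. By CRT, (Z/2770Z)^* ≅ (Z/2Z)^* × (Z/5Z)^* × (Z/277Z)^*. Each prime-power unit group is (Z/2Z)^* ≅ trivial group (order 1); (Z/5Z)^* ≅ Z/4Z; (Z/277Z)^* ≅ Z/276Z. Hence Gal(Q(zeta_2770)/Q) ≅ Z/4Z × Z/276Z.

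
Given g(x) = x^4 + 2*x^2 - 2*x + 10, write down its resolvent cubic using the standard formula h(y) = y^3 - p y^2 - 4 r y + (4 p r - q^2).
h(y) = y^3 - 2*y^2 - 40*y + 76

Identify coefficients: p = 2, q = -2, r = 10.
Plug into h(y) = y^3 - p y^2 - 4 r y + (4 p r - q^2):
  h(y) = y^3 - (2) y^2 - 4*(10) y + (4*(2)*(10) - (-2)^2)
       = y^3 + (-2) y^2 + (-40) y + (76).
Simplifying: h(y) = y^3 - 2*y^2 - 40*y + 76.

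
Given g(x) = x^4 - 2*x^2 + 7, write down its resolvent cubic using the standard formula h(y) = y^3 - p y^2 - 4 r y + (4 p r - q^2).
h(y) = y^3 + 2*y^2 - 28*y - 56

Identify coefficients: p = -2, q = 0, r = 7.
Plug into h(y) = y^3 - p y^2 - 4 r y + (4 p r - q^2):
  h(y) = y^3 - (-2) y^2 - 4*(7) y + (4*(-2)*(7) - (0)^2)
       = y^3 + (2) y^2 + (-28) y + (-56).
Simplifying: h(y) = y^3 + 2*y^2 - 28*y - 56.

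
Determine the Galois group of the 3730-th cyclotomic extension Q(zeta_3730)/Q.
|Gal(Q(zeta_3730)/Q)| = phi(3730) = 1488; group ≅ (Z/3730Z)^* ≅ Z/4Z × Z/372Z

The n-th cyclotomic polynomial Φ_3730(x) is the minimal polynomial of zeta_3730 over Q and has degree phi(3730) = 1488. So Q(zeta_3730) is a degree-1488 Galois extension with Galois group (Z/3730Z)^*. By CRT, (Z/3730Z)^* ≅ (Z/2Z)^* × (Z/5Z)^* × (Z/373Z)^*. Each prime-power unit group is (Z/2Z)^* ≅ trivial group (order 1); (Z/5Z)^* ≅ Z/4Z; (Z/373Z)^* ≅ Z/372Z. Hence Gal(Q(zeta_3730)/Q) ≅ Z/4Z × Z/372Z.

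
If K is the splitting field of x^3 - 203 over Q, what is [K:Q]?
[K:Q] = 6

x^3 - 203 has one real root r = 203^(1/3) and two complex roots r*zeta_3, r*zeta_3^2 where zeta_3 = e^(2*pi*i/3). The splitting field is Q(r, zeta_3). [Q(r):Q] = 3 and [Q(zeta_3):Q] = 2 with gcd = 1, so [Q(r, zeta_3):Q] = 3 * 2 = 6.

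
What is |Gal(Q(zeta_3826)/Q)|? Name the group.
|Gal(Q(zeta_3826)/Q)| = phi(3826) = 1912; group ≅ (Z/3826Z)^* ≅ Z/1912Z

The n-th cyclotomic polynomial Φ_3826(x) is the minimal polynomial of zeta_3826 over Q and has degree phi(3826) = 1912. So Q(zeta_3826) is a degree-1912 Galois extension with Galois group (Z/3826Z)^*. By CRT, (Z/3826Z)^* ≅ (Z/2Z)^* × (Z/1913Z)^*. Each prime-power unit group is (Z/2Z)^* ≅ trivial group (order 1); (Z/1913Z)^* ≅ Z/1912Z. Hence Gal(Q(zeta_3826)/Q) ≅ Z/1912Z.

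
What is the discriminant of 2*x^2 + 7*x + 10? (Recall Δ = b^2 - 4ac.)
Δ = -31

For a quadratic a x^2 + b x + c the discriminant is Δ = b^2 - 4ac = (7)^2 - 4*(2)*(10) = 49 - (80) = -31.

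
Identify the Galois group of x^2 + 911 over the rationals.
Gal(K/Q) = Z/2Z (cyclic of order 2)

x^2 + 911 is irreducible over Q since -911 is not a rational square. The splitting field Q(sqrt(-911)) has degree 2 over Q, and its unique nontrivial automorphism is sqrt(-911) ↦ -sqrt(-911). Hence Gal(Q(sqrt(-911))/Q) = Z/2Z.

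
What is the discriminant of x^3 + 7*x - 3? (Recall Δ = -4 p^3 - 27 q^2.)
Δ = -1615

For a depressed cubic x^3 + p x + q the discriminant is Δ = -4 p^3 - 27 q^2 = -4*(7)^3 - 27*(-3)^2 = -1372 - 243 = -1615.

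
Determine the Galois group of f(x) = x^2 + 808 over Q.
Gal(K/Q) = Z/2Z (cyclic of order 2)

x^2 + 808 is irreducible over Q since -808 is not a rational square. The splitting field Q(sqrt(-808)) has degree 2 over Q, and its unique nontrivial automorphism is sqrt(-808) ↦ -sqrt(-808). Hence Gal(Q(sqrt(-808))/Q) = Z/2Z.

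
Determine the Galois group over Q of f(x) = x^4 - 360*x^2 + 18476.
Gal(K/Q) = V_4 (Klein four-group, Z/2Z × Z/2Z)

f factors as (x^2 - 62)(x^2 - 298), so the splitting field is K = Q(sqrt(62), sqrt(298)). The elements 62, 298, 18476 are all non-squares in Q, so sqrt(62) and sqrt(298) generate independent quadratic extensions. Thus [K:Q] = 4 and Gal(K/Q) is generated by the two order-2 automorphisms sqrt(62) ↦ -sqrt(62) and sqrt(298) ↦ -sqrt(298), giving V_4.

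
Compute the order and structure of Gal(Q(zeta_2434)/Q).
|Gal(Q(zeta_2434)/Q)| = phi(2434) = 1216; group ≅ (Z/2434Z)^* ≅ Z/1216Z

The n-th cyclotomic polynomial Φ_2434(x) is the minimal polynomial of zeta_2434 over Q and has degree phi(2434) = 1216. So Q(zeta_2434) is a degree-1216 Galois extension with Galois group (Z/2434Z)^*. By CRT, (Z/2434Z)^* ≅ (Z/2Z)^* × (Z/1217Z)^*. Each prime-power unit group is (Z/2Z)^* ≅ trivial group (order 1); (Z/1217Z)^* ≅ Z/1216Z. Hence Gal(Q(zeta_2434)/Q) ≅ Z/1216Z.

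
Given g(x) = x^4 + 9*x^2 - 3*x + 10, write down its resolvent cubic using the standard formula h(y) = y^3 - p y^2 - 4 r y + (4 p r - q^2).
h(y) = y^3 - 9*y^2 - 40*y + 351

Identify coefficients: p = 9, q = -3, r = 10.
Plug into h(y) = y^3 - p y^2 - 4 r y + (4 p r - q^2):
  h(y) = y^3 - (9) y^2 - 4*(10) y + (4*(9)*(10) - (-3)^2)
       = y^3 + (-9) y^2 + (-40) y + (351).
Simplifying: h(y) = y^3 - 9*y^2 - 40*y + 351.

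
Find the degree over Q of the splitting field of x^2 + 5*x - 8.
[K:Q] = 2

The discriminant of x^2 + (5)*x + (-8) is b^2 - 4c = 25 - (-32) = 57. Since 57 is not a perfect square in Q, the polynomial is irreducible over Q. Its two roots generate a degree-2 extension, so [K:Q] = 2.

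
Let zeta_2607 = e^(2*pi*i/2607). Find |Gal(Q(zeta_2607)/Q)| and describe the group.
|Gal(Q(zeta_2607)/Q)| = phi(2607) = 1560; group ≅ (Z/2607Z)^* ≅ Z/2Z × Z/10Z × Z/78Z

The n-th cyclotomic polynomial Φ_2607(x) is the minimal polynomial of zeta_2607 over Q and has degree phi(2607) = 1560. So Q(zeta_2607) is a degree-1560 Galois extension with Galois group (Z/2607Z)^*. By CRT, (Z/2607Z)^* ≅ (Z/3Z)^* × (Z/11Z)^* × (Z/79Z)^*. Each prime-power unit group is (Z/3Z)^* ≅ Z/2Z; (Z/11Z)^* ≅ Z/10Z; (Z/79Z)^* ≅ Z/78Z. Hence Gal(Q(zeta_2607)/Q) ≅ Z/2Z × Z/10Z × Z/78Z.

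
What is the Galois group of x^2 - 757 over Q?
Gal(K/Q) = Z/2Z (cyclic of order 2)

x^2 - 757 is irreducible over Q since 757 is not a rational square. The splitting field Q(sqrt(757)) has degree 2 over Q, and its unique nontrivial automorphism is sqrt(757) ↦ -sqrt(757). Hence Gal(Q(sqrt(757))/Q) = Z/2Z.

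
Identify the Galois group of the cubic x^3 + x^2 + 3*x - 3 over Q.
Gal(K/Q) = S_3 (symmetric group of order 6)

Compute the discriminant of x^3 + (1)*x^2 + (3)*x + (-3): Δ = -492. Since Δ is not a rational square, the Galois group is not contained in A_3; it must be the full S_3 (irreducibility of the cubic rules out anything smaller).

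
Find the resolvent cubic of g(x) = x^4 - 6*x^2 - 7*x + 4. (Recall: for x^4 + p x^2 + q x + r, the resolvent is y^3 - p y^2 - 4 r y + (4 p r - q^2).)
h(y) = y^3 + 6*y^2 - 16*y - 145

Identify coefficients: p = -6, q = -7, r = 4.
Plug into h(y) = y^3 - p y^2 - 4 r y + (4 p r - q^2):
  h(y) = y^3 - (-6) y^2 - 4*(4) y + (4*(-6)*(4) - (-7)^2)
       = y^3 + (6) y^2 + (-16) y + (-145).
Simplifying: h(y) = y^3 + 6*y^2 - 16*y - 145.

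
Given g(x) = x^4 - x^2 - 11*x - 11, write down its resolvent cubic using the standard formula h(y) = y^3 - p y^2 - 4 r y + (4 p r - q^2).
h(y) = y^3 + y^2 + 44*y - 77

Identify coefficients: p = -1, q = -11, r = -11.
Plug into h(y) = y^3 - p y^2 - 4 r y + (4 p r - q^2):
  h(y) = y^3 - (-1) y^2 - 4*(-11) y + (4*(-1)*(-11) - (-11)^2)
       = y^3 + (1) y^2 + (44) y + (-77).
Simplifying: h(y) = y^3 + y^2 + 44*y - 77.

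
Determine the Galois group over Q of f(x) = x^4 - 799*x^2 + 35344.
Gal(K/Q) = Z/2Z (cyclic of order 2)

f factors as (x^2 - 47)(x^2 - 752), so the splitting field is K = Q(sqrt(47), sqrt(752)). The squarefree part of 47 is 47 and the squarefree part of 752 is also 47, so sqrt(47) and sqrt(752) are both rational multiples of sqrt(47). Hence Q(sqrt(47)) = Q(sqrt(752)) = Q(sqrt(47)), and the splitting field collapses to a single degree-2 extension with Galois group Z/2Z.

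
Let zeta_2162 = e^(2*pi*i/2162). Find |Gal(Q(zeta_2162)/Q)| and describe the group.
|Gal(Q(zeta_2162)/Q)| = phi(2162) = 1012; group ≅ (Z/2162Z)^* ≅ Z/22Z × Z/46Z

The n-th cyclotomic polynomial Φ_2162(x) is the minimal polynomial of zeta_2162 over Q and has degree phi(2162) = 1012. So Q(zeta_2162) is a degree-1012 Galois extension with Galois group (Z/2162Z)^*. By CRT, (Z/2162Z)^* ≅ (Z/2Z)^* × (Z/23Z)^* × (Z/47Z)^*. Each prime-power unit group is (Z/2Z)^* ≅ trivial group (order 1); (Z/23Z)^* ≅ Z/22Z; (Z/47Z)^* ≅ Z/46Z. Hence Gal(Q(zeta_2162)/Q) ≅ Z/22Z × Z/46Z.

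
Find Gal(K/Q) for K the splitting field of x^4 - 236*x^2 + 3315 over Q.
Gal(K/Q) = V_4 (Klein four-group, Z/2Z × Z/2Z)

f factors as (x^2 - 221)(x^2 - 15), so the splitting field is K = Q(sqrt(221), sqrt(15)). The elements 221, 15, 3315 are all non-squares in Q, so sqrt(221) and sqrt(15) generate independent quadratic extensions. Thus [K:Q] = 4 and Gal(K/Q) is generated by the two order-2 automorphisms sqrt(221) ↦ -sqrt(221) and sqrt(15) ↦ -sqrt(15), giving V_4.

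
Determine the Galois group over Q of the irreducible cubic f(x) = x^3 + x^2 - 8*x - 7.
Gal(K/Q) = S_3 (symmetric group of order 6)

Compute the discriminant of x^3 + (1)*x^2 + (-8)*x + (-7): Δ = 1825. Since Δ is not a rational square, the Galois group is not contained in A_3; it must be the full S_3 (irreducibility of the cubic rules out anything smaller).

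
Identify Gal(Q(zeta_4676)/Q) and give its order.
|Gal(Q(zeta_4676)/Q)| = phi(4676) = 1992; group ≅ (Z/4676Z)^* ≅ Z/2Z × Z/6Z × Z/166Z

The n-th cyclotomic polynomial Φ_4676(x) is the minimal polynomial of zeta_4676 over Q and has degree phi(4676) = 1992. So Q(zeta_4676) is a degree-1992 Galois extension with Galois group (Z/4676Z)^*. By CRT, (Z/4676Z)^* ≅ (Z/4Z)^* × (Z/7Z)^* × (Z/167Z)^*. Each prime-power unit group is (Z/4Z)^* ≅ Z/2Z; (Z/7Z)^* ≅ Z/6Z; (Z/167Z)^* ≅ Z/166Z. Hence Gal(Q(zeta_4676)/Q) ≅ Z/2Z × Z/6Z × Z/166Z.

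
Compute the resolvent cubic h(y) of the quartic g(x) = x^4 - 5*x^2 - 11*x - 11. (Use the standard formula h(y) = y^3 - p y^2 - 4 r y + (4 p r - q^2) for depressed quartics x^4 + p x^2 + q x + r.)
h(y) = y^3 + 5*y^2 + 44*y + 99

Identify coefficients: p = -5, q = -11, r = -11.
Plug into h(y) = y^3 - p y^2 - 4 r y + (4 p r - q^2):
  h(y) = y^3 - (-5) y^2 - 4*(-11) y + (4*(-5)*(-11) - (-11)^2)
       = y^3 + (5) y^2 + (44) y + (99).
Simplifying: h(y) = y^3 + 5*y^2 + 44*y + 99.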